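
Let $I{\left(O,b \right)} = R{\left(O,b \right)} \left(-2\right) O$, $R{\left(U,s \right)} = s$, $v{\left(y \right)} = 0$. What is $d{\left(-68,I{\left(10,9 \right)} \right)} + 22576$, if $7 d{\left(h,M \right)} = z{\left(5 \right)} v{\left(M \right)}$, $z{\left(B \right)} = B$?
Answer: $22576$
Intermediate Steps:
$I{\left(O,b \right)} = - 2 O b$ ($I{\left(O,b \right)} = b \left(-2\right) O = - 2 b O = - 2 O b$)
$d{\left(h,M \right)} = 0$ ($d{\left(h,M \right)} = \frac{5 \cdot 0}{7} = \frac{1}{7} \cdot 0 = 0$)
$d{\left(-68,I{\left(10,9 \right)} \right)} + 22576 = 0 + 22576 = 22576$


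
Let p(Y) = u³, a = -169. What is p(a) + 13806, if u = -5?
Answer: 13681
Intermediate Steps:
p(Y) = -125 (p(Y) = (-5)³ = -125)
p(a) + 13806 = -125 + 13806 = 13681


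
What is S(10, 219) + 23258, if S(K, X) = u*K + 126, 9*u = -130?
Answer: 209156/9 ≈ 23240.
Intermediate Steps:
u = -130/9 (u = (⅑)*(-130) = -130/9 ≈ -14.444)
S(K, X) = 126 - 130*K/9 (S(K, X) = -130*K/9 + 126 = 126 - 130*K/9)
S(10, 219) + 23258 = (126 - 130/9*10) + 23258 = (126 - 1300/9) + 23258 = -166/9 + 23258 = 209156/9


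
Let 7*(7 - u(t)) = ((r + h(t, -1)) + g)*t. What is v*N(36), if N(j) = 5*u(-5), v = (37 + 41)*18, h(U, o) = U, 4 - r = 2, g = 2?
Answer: 308880/7 ≈ 44126.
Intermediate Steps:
r = 2 (r = 4 - 1*2 = 4 - 2 = 2)
v = 1404 (v = 78*18 = 1404)
u(t) = 7 - t*(4 + t)/7 (u(t) = 7 - ((2 + t) + 2)*t/7 = 7 - (4 + t)*t/7 = 7 - t*(4 + t)/7)
N(j) = 220/7 (N(j) = 5*(7 - 4/7*(-5) - 1/7*(-5)**2) = 5*(7 + 20/7 - 1/7*25) = 5*(7 + 20/7 - 25/7) = 5*(44/7) = 220/7)
v*N(36) = 1404*(220/7) = 308880/7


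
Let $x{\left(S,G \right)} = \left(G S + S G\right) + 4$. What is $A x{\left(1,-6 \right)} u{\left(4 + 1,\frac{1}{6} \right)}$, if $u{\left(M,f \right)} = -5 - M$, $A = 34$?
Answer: $2720$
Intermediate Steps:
$x{\left(S,G \right)} = 4 + 2 G S$ ($x{\left(S,G \right)} = \left(G S + G S\right) + 4 = 2 G S + 4 = 4 + 2 G S$)
$A x{\left(1,-6 \right)} u{\left(4 + 1,\frac{1}{6} \right)} = 34 \left(4 + 2 \left(-6\right) 1\right) \left(-5 - \left(4 + 1\right)\right) = 34 \left(4 - 12\right) \left(-5 - 5\right) = 34 \left(-8\right) \left(-5 - 5\right) = \left(-272\right) \left(-10\right) = 2720$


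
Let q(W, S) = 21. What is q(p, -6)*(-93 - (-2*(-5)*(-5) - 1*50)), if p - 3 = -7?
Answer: 147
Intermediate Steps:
p = -4 (p = 3 - 7 = -4)
q(p, -6)*(-93 - (-2*(-5)*(-5) - 1*50)) = 21*(-93 - (-2*(-5)*(-5) - 1*50)) = 21*(-93 - (10*(-5) - 50)) = 21*(-93 - (-50 - 50)) = 21*(-93 - 1*(-100)) = 21*(-93 + 100) = 21*7 = 147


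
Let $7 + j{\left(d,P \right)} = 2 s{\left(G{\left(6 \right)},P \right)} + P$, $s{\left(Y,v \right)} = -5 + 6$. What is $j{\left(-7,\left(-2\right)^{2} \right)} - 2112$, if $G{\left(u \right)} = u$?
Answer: $-2113$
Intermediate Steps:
$s{\left(Y,v \right)} = 1$
$j{\left(d,P \right)} = -5 + P$ ($j{\left(d,P \right)} = -7 + \left(2 \cdot 1 + P\right) = -7 + \left(2 + P\right) = -5 + P$)
$j{\left(-7,\left(-2\right)^{2} \right)} - 2112 = \left(-5 + \left(-2\right)^{2}\right) - 2112 = \left(-5 + 4\right) - 2112 = -1 - 2112 = -2113$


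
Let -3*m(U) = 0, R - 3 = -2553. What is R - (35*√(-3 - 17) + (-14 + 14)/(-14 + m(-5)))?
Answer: -2550 - 70*I*√5 ≈ -2550.0 - 156.52*I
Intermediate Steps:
R = -2550 (R = 3 - 2553 = -2550)
m(U) = 0 (m(U) = -⅓*0 = 0)
R - (35*√(-3 - 17) + (-14 + 14)/(-14 + m(-5))) = -2550 - (35*√(-3 - 17) + (-14 + 14)/(-14 + 0)) = -2550 - (35*√(-20) + 0/(-14)) = -2550 - (35*(2*I*√5) + 0*(-1/14)) = -2550 - (70*I*√5 + 0) = -2550 - 70*I*√5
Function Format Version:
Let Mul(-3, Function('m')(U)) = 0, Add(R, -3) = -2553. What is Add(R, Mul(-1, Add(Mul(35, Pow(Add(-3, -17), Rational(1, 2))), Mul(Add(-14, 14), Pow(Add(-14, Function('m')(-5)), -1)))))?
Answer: Add(-2550, Mul(-70, I, Pow(5, Rational(1, 2)))) ≈ Add(-2550.0, Mul(-156.52, I))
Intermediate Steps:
R = -2550 (R = Add(3, -2553) = -2550)
Function('m')(U) = 0 (Function('m')(U) = Mul(Rational(-1, 3), 0) = 0)
Add(R, Mul(-1, Add(Mul(35, Pow(Add(-3, -17), Rational(1, 2))), Mul(Add(-14, 14), Pow(Add(-14, Function('m')(-5)), -1))))) = Add(-2550, Mul(-1, Add(Mul(35, Pow(Add(-3, -17), Rational(1, 2))), Mul(Add(-14, 14), Pow(Add(-14, 0), -1))))) = Add(-2550, Mul(-1, Add(Mul(35, Pow(-20, Rational(1, 2))), Mul(0, Pow(-14, -1))))) = Add(-2550, Mul(-1, Add(Mul(35, Mul(2, I, Pow(5, Rational(1, 2)))), Mul(0, Rational(-1, 14))))) = Add(-2550, Mul(-1, Add(Mul(70, I, Pow(5, Rational(1, 2))), 0))) = Add(-2550, Mul(-1, Mul(70, I, Pow(5, Rational(1, 2))))) = Add(-2550, Mul(-70, I, Pow(5, Rational(1, 2))))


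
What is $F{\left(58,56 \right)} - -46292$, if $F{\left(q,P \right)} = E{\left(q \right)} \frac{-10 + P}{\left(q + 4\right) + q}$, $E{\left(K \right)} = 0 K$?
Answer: $46292$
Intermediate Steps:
$E{\left(K \right)} = 0$
$F{\left(q,P \right)} = 0$ ($F{\left(q,P \right)} = 0 \frac{-10 + P}{\left(q + 4\right) + q} = 0 \frac{-10 + P}{\left(4 + q\right) + q} = 0 \frac{-10 + P}{4 + 2 q} = 0$)
$F{\left(58,56 \right)} - -46292 = 0 - -46292 = 0 + 46292 = 46292$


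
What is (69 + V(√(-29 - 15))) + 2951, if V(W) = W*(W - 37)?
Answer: 2976 - 74*I*√11 ≈ 2976.0 - 245.43*I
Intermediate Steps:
V(W) = W*(-37 + W)
(69 + V(√(-29 - 15))) + 2951 = (69 + √(-29 - 15)*(-37 + √(-29 - 15))) + 2951 = (69 + √(-44)*(-37 + √(-44))) + 2951 = (69 + (2*I*√11)*(-37 + 2*I*√11)) + 2951 = (69 + 2*I*√11*(-37 + 2*I*√11)) + 2951 = 3020 + 2*I*√11*(-37 + 2*I*√11)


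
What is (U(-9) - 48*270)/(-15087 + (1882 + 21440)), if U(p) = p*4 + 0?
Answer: -1444/915 ≈ -1.5781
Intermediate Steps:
U(p) = 4*p (U(p) = 4*p + 0 = 4*p)
(U(-9) - 48*270)/(-15087 + (1882 + 21440)) = (4*(-9) - 48*270)/(-15087 + (1882 + 21440)) = (-36 - 12960)/(-15087 + 23322) = -12996/8235 = -12996*1/8235 = -1444/915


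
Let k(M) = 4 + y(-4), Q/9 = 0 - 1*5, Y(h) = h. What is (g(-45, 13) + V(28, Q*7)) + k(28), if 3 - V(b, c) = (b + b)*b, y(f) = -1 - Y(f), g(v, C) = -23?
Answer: -1581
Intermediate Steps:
Q = -45 (Q = 9*(0 - 1*5) = 9*(0 - 5) = 9*(-5) = -45)
y(f) = -1 - f
V(b, c) = 3 - 2*b² (V(b, c) = 3 - (b + b)*b = 3 - 2*b*b = 3 - 2*b²)
k(M) = 7 (k(M) = 4 + (-1 - 1*(-4)) = 4 + (-1 + 4) = 4 + 3 = 7)
(g(-45, 13) + V(28, Q*7)) + k(28) = (-23 + (3 - 2*28²)) + 7 = (-23 + (3 - 2*784)) + 7 = (-23 + (3 - 1568)) + 7 = (-23 - 1565) + 7 = -1588 + 7 = -1581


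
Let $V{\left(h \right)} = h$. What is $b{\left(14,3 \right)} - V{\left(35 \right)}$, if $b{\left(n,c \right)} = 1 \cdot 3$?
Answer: $-32$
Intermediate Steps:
$b{\left(n,c \right)} = 3$
$b{\left(14,3 \right)} - V{\left(35 \right)} = 3 - 35 = -32$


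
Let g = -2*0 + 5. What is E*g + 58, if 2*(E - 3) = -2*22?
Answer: -37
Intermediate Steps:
E = -19 (E = 3 + (-2*22)/2 = 3 + (1/2)*(-44) = 3 - 22 = -19)
g = 5 (g = 0 + 5 = 5)
E*g + 58 = -19*5 + 58 = -95 + 58 = -37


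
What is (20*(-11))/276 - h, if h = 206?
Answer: -14269/69 ≈ -206.80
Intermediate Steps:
(20*(-11))/276 - h = (20*(-11))/276 - 1*206 = -220*1/276 - 206 = -55/69 - 206 = -14269/69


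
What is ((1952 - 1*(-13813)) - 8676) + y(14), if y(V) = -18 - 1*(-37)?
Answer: 7108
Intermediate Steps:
y(V) = 19 (y(V) = -18 + 37 = 19)
((1952 - 1*(-13813)) - 8676) + y(14) = ((1952 - 1*(-13813)) - 8676) + 19 = ((1952 + 13813) - 8676) + 19 = (15765 - 8676) + 19 = 7089 + 19 = 7108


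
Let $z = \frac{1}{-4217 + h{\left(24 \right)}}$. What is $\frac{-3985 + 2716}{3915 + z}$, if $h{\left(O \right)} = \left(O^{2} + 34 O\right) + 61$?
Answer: $- \frac{3507516}{10821059} \approx -0.32414$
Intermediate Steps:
$h{\left(O \right)} = 61 + O^{2} + 34 O$
$z = - \frac{1}{2764}$ ($z = \frac{1}{-4217 + \left(61 + 24^{2} + 34 \cdot 24\right)} = \frac{1}{-4217 + \left(61 + 576 + 816\right)} = \frac{1}{-4217 + 1453} = \frac{1}{-2764} = - \frac{1}{2764} \approx -0.00036179$)
$\frac{-3985 + 2716}{3915 + z} = \frac{-3985 + 2716}{3915 - \frac{1}{2764}} = - \frac{1269}{\frac{10821059}{2764}} = \left(-1269\right) \frac{2764}{10821059} = - \frac{3507516}{10821059}$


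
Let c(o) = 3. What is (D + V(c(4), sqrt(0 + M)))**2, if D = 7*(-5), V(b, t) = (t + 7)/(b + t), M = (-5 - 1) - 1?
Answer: 28*(-27*I + 119*sqrt(7))/(-I + 3*sqrt(7)) ≈ 1105.1 + 43.986*I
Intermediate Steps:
M = -7 (M = -6 - 1 = -7)
V(b, t) = (7 + t)/(b + t)
D = -35
(D + V(c(4), sqrt(0 + M)))**2 = (-35 + (7 + sqrt(0 - 7))/(3 + sqrt(0 - 7)))**2 = (-35 + (7 + sqrt(-7))/(3 + sqrt(-7)))**2 = (-35 + (7 + I*sqrt(7))/(3 + I*sqrt(7)))**2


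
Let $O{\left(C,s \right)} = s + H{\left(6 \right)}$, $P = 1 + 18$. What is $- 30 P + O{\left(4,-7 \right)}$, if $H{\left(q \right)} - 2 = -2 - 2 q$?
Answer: $-589$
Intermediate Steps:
$H{\left(q \right)} = - 2 q$ ($H{\left(q \right)} = 2 - \left(2 + 2 q\right) = - 2 q$)
$P = 19$
$O{\left(C,s \right)} = -12 + s$ ($O{\left(C,s \right)} = s - 12 = -12 + s$)
$- 30 P + O{\left(4,-7 \right)} = \left(-30\right) 19 - 19 = -570 - 19 = -589$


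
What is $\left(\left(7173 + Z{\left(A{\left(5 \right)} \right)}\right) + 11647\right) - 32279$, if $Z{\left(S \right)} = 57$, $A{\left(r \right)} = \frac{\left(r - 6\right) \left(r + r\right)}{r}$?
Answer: $-13402$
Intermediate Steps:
$A{\left(r \right)} = -12 + 2 r$ ($A{\left(r \right)} = \frac{\left(-6 + r\right) 2 r}{r} = \frac{2 r \left(-6 + r\right)}{r} = -12 + 2 r$)
$\left(\left(7173 + Z{\left(A{\left(5 \right)} \right)}\right) + 11647\right) - 32279 = \left(\left(7173 + 57\right) + 11647\right) - 32279 = \left(7230 + 11647\right) - 32279 = 18877 - 32279 = -13402$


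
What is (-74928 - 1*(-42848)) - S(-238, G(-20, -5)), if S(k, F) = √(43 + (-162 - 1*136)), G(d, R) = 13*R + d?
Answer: -32080 - I*√255 ≈ -32080.0 - 15.969*I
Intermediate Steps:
G(d, R) = d + 13*R
S(k, F) = I*√255 (S(k, F) = √(43 + (-162 - 136)) = √(43 - 298) = √(-255) = I*√255)
(-74928 - 1*(-42848)) - S(-238, G(-20, -5)) = (-74928 - 1*(-42848)) - I*√255 = (-74928 + 42848) - I*√255 = -32080 - I*√255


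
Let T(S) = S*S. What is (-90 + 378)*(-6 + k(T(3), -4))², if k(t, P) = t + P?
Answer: 288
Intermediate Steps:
T(S) = S²
k(t, P) = P + t
(-90 + 378)*(-6 + k(T(3), -4))² = (-90 + 378)*(-6 + (-4 + 3²))² = 288*(-6 + (-4 + 9))² = 288*(-6 + 5)² = 288*(-1)² = 288*1 = 288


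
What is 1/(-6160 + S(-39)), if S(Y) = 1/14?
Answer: -14/86239 ≈ -0.00016234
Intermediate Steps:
S(Y) = 1/14
1/(-6160 + S(-39)) = 1/(-6160 + 1/14) = 1/(-86239/14) = -14/86239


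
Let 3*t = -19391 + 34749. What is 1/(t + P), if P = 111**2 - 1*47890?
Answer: -3/91349 ≈ -3.2841e-5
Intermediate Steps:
t = 15358/3 (t = (-19391 + 34749)/3 = (1/3)*15358 = 15358/3 ≈ 5119.3)
P = -35569 (P = 12321 - 47890 = -35569)
1/(t + P) = 1/(15358/3 - 35569) = 1/(-91349/3) = -3/91349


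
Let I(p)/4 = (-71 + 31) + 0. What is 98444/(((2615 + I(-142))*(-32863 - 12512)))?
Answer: -98444/111395625 ≈ -0.00088373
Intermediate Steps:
I(p) = -160 (I(p) = 4*((-71 + 31) + 0) = 4*(-40 + 0) = 4*(-40) = -160)
98444/(((2615 + I(-142))*(-32863 - 12512))) = 98444/(((2615 - 160)*(-32863 - 12512))) = 98444/((2455*(-45375))) = 98444/(-111395625) = 98444*(-1/111395625) = -98444/111395625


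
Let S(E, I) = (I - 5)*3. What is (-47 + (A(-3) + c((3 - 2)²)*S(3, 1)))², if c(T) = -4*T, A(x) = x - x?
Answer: 1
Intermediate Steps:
A(x) = 0
S(E, I) = -15 + 3*I (S(E, I) = (-5 + I)*3 = -15 + 3*I)
(-47 + (A(-3) + c((3 - 2)²)*S(3, 1)))² = (-47 + (0 + (-4*(3 - 2)²)*(-15 + 3*1)))² = (-47 + (0 + (-4*1²)*(-15 + 3)))² = (-47 + (0 - 4*1*(-12)))² = (-47 + (0 - 4*(-12)))² = (-47 + (0 + 48))² = (-47 + 48)² = 1² = 1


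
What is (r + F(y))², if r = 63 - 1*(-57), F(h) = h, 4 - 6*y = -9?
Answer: 537289/36 ≈ 14925.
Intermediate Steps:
y = 13/6 (y = ⅔ - ⅙*(-9) = ⅔ + 3/2 = 13/6 ≈ 2.1667)
r = 120 (r = 63 + 57 = 120)
(r + F(y))² = (120 + 13/6)² = (733/6)² = 537289/36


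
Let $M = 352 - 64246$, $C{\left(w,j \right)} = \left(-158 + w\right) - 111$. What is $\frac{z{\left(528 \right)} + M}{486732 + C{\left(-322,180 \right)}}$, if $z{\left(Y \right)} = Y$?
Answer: $- \frac{21122}{162047} \approx -0.13034$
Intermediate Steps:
$C{\left(w,j \right)} = -269 + w$
$M = -63894$ ($M = 352 - 64246 = -63894$)
$\frac{z{\left(528 \right)} + M}{486732 + C{\left(-322,180 \right)}} = \frac{528 - 63894}{486732 - 591} = - \frac{63366}{486732 - 591} = - \frac{63366}{486141} = \left(-63366\right) \frac{1}{486141} = - \frac{21122}{162047}$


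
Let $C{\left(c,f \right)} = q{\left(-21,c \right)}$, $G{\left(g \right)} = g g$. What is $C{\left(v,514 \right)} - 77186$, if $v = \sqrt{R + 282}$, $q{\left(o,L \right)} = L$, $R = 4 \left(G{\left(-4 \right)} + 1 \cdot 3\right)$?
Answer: $-77186 + \sqrt{358} \approx -77167.0$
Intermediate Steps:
$G{\left(g \right)} = g^{2}$
$R = 76$ ($R = 4 \left(\left(-4\right)^{2} + 1 \cdot 3\right) = 4 \left(16 + 3\right) = 4 \cdot 19 = 76$)
$v = \sqrt{358}$ ($v = \sqrt{76 + 282} = \sqrt{358} \approx 18.921$)
$C{\left(c,f \right)} = c$
$C{\left(v,514 \right)} - 77186 = \sqrt{358} - 77186 = -77186 + \sqrt{358}$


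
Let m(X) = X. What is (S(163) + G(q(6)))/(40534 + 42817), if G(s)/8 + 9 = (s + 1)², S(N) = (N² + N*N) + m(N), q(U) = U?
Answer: 53621/83351 ≈ 0.64332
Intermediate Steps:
S(N) = N + 2*N² (S(N) = (N² + N*N) + N = (N² + N²) + N = 2*N² + N = N + 2*N²)
G(s) = -72 + 8*(1 + s)² (G(s) = -72 + 8*(s + 1)² = -72 + 8*(1 + s)²)
(S(163) + G(q(6)))/(40534 + 42817) = (163*(1 + 2*163) + (-72 + 8*(1 + 6)²))/(40534 + 42817) = (163*(1 + 326) + (-72 + 8*7²))/83351 = (163*327 + (-72 + 8*49))*(1/83351) = (53301 + (-72 + 392))*(1/83351) = (53301 + 320)*(1/83351) = 53621*(1/83351) = 53621/83351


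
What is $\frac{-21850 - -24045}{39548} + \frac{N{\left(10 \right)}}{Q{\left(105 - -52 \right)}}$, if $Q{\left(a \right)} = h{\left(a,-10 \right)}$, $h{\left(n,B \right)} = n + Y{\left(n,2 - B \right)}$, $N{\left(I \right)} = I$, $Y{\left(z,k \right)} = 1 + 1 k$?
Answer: $\frac{76863}{672316} \approx 0.11433$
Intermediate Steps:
$Y{\left(z,k \right)} = 1 + k$
$h{\left(n,B \right)} = 3 + n - B$ ($h{\left(n,B \right)} = n + \left(1 - \left(-2 + B\right)\right) = n - \left(-3 + B\right) = 3 + n - B$)
$Q{\left(a \right)} = 13 + a$ ($Q{\left(a \right)} = 3 + a - -10 = 3 + a + 10 = 13 + a$)
$\frac{-21850 - -24045}{39548} + \frac{N{\left(10 \right)}}{Q{\left(105 - -52 \right)}} = \frac{-21850 - -24045}{39548} + \frac{10}{13 + \left(105 - -52\right)} = \left(-21850 + 24045\right) \frac{1}{39548} + \frac{10}{13 + \left(105 + 52\right)} = 2195 \cdot \frac{1}{39548} + \frac{10}{13 + 157} = \frac{2195}{39548} + \frac{10}{170} = \frac{2195}{39548} + 10 \cdot \frac{1}{170} = \frac{2195}{39548} + \frac{1}{17} = \frac{76863}{672316}$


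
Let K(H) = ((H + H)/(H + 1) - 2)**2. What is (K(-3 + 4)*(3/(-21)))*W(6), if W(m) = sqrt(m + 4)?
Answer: -sqrt(10)/7 ≈ -0.45175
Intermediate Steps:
K(H) = (-2 + 2*H/(1 + H))**2 (K(H) = ((2*H)/(1 + H) - 2)**2 = (2*H/(1 + H) - 2)**2 = (-2 + 2*H/(1 + H))**2)
W(m) = sqrt(4 + m)
(K(-3 + 4)*(3/(-21)))*W(6) = ((4/(1 + (-3 + 4))**2)*(3/(-21)))*sqrt(4 + 6) = ((4/(1 + 1)**2)*(3*(-1/21)))*sqrt(10) = ((4/2**2)*(-1/7))*sqrt(10) = ((4*(1/4))*(-1/7))*sqrt(10) = (1*(-1/7))*sqrt(10) = -sqrt(10)/7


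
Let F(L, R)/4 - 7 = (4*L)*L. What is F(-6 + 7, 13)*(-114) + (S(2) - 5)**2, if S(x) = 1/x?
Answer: -19983/4 ≈ -4995.8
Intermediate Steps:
F(L, R) = 28 + 16*L**2 (F(L, R) = 28 + 4*((4*L)*L) = 28 + 4*(4*L**2) = 28 + 16*L**2)
F(-6 + 7, 13)*(-114) + (S(2) - 5)**2 = (28 + 16*(-6 + 7)**2)*(-114) + (1/2 - 5)**2 = (28 + 16*1**2)*(-114) + (1/2 - 5)**2 = (28 + 16*1)*(-114) + (-9/2)**2 = (28 + 16)*(-114) + 81/4 = 44*(-114) + 81/4 = -5016 + 81/4 = -19983/4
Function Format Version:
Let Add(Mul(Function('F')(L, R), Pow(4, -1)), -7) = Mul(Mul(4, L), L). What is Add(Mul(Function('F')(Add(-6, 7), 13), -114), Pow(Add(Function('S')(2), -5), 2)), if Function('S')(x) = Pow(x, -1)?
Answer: Rational(-19983, 4) ≈ -4995.8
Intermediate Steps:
Function('F')(L, R) = Add(28, Mul(16, Pow(L, 2))) (Function('F')(L, R) = Add(28, Mul(4, Mul(Mul(4, L), L))) = Add(28, Mul(4, Mul(4, Pow(L, 2)))) = Add(28, Mul(16, Pow(L, 2))))
Add(Mul(Function('F')(Add(-6, 7), 13), -114), Pow(Add(Function('S')(2), -5), 2)) = Add(Mul(Add(28, Mul(16, Pow(Add(-6, 7), 2))), -114), Pow(Add(Pow(2, -1), -5), 2)) = Add(Mul(Add(28, Mul(16, Pow(1, 2))), -114), Pow(Add(Rational(1, 2), -5), 2)) = Add(Mul(Add(28, Mul(16, 1)), -114), Pow(Rational(-9, 2), 2)) = Add(Mul(Add(28, 16), -114), Rational(81, 4)) = Add(Mul(44, -114), Rational(81, 4)) = Add(-5016, Rational(81, 4)) = Rational(-19983, 4)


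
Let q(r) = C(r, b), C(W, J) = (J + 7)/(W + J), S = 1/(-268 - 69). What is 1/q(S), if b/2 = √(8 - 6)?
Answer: -2703/13817 + 4720*√2/13817 ≈ 0.28748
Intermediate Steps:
b = 2*√2 (b = 2*√(8 - 6) = 2*√2 ≈ 2.8284)
S = -1/337 (S = 1/(-337) = -1/337 ≈ -0.0029674)
C(W, J) = (7 + J)/(J + W)
q(r) = (7 + 2*√2)/(r + 2*√2) (q(r) = (7 + 2*√2)/(2*√2 + r) = (7 + 2*√2)/(r + 2*√2))
1/q(S) = 1/((7 + 2*√2)/(-1/337 + 2*√2)) = (-1/337 + 2*√2)/(7 + 2*√2)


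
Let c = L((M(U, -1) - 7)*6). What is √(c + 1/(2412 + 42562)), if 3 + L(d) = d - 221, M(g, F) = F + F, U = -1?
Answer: I*√562299622954/44974 ≈ 16.673*I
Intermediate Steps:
M(g, F) = 2*F
L(d) = -224 + d (L(d) = -3 + (d - 221) = -3 + (-221 + d) = -224 + d)
c = -278 (c = -224 + (2*(-1) - 7)*6 = -224 + (-2 - 7)*6 = -224 - 9*6 = -224 - 54 = -278)
√(c + 1/(2412 + 42562)) = √(-278 + 1/(2412 + 42562)) = √(-278 + 1/44974) = √(-12502771/44974) = I*√562299622954/44974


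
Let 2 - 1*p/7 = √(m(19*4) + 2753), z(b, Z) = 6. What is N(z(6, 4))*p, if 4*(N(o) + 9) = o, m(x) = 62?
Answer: -105 + 105*√2815/2 ≈ 2680.5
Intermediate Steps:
N(o) = -9 + o/4
p = 14 - 7*√2815 (p = 14 - 7*√(62 + 2753) = 14 - 7*√2815 ≈ -357.40)
N(z(6, 4))*p = (-9 + (¼)*6)*(14 - 7*√2815) = (-9 + 3/2)*(14 - 7*√2815) = -15*(14 - 7*√2815)/2 = -105 + 105*√2815/2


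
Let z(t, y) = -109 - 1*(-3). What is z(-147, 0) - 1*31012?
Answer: -31118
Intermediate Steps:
z(t, y) = -106 (z(t, y) = -109 + 3 = -106)
z(-147, 0) - 1*31012 = -106 - 1*31012 = -106 - 31012 = -31118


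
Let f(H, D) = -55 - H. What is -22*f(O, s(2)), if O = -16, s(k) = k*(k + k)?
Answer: 858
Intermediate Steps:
s(k) = 2*k**2 (s(k) = k*(2*k) = 2*k**2)
-22*f(O, s(2)) = -22*(-55 - 1*(-16)) = -22*(-55 + 16) = -22*(-39) = 858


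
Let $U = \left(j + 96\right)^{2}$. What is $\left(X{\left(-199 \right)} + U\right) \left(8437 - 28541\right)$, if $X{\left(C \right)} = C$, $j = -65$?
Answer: $-15319248$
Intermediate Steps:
$U = 961$ ($U = \left(-65 + 96\right)^{2} = 31^{2} = 961$)
$\left(X{\left(-199 \right)} + U\right) \left(8437 - 28541\right) = \left(-199 + 961\right) \left(8437 - 28541\right) = 762 \left(-20104\right) = -15319248$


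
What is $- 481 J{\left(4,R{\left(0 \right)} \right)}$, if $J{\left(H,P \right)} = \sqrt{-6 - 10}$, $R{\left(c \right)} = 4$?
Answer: $- 1924 i \approx - 1924.0 i$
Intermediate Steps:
$J{\left(H,P \right)} = 4 i$ ($J{\left(H,P \right)} = \sqrt{-6 - 10} = \sqrt{-16} = 4 i$)
$- 481 J{\left(4,R{\left(0 \right)} \right)} = - 481 \cdot 4 i = - 1924 i$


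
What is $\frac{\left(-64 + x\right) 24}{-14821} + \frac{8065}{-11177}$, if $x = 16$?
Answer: $- \frac{106655461}{165654317} \approx -0.64384$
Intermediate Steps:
$\frac{\left(-64 + x\right) 24}{-14821} + \frac{8065}{-11177} = \frac{\left(-64 + 16\right) 24}{-14821} + \frac{8065}{-11177} = \left(-48\right) 24 \left(- \frac{1}{14821}\right) + 8065 \left(- \frac{1}{11177}\right) = \left(-1152\right) \left(- \frac{1}{14821}\right) - \frac{8065}{11177} = \frac{1152}{14821} - \frac{8065}{11177} = - \frac{106655461}{165654317}$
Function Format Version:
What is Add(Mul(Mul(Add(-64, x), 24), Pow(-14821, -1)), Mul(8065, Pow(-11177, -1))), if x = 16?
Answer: Rational(-106655461, 165654317) ≈ -0.64384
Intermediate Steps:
Add(Mul(Mul(Add(-64, x), 24), Pow(-14821, -1)), Mul(8065, Pow(-11177, -1))) = Add(Mul(Mul(Add(-64, 16), 24), Pow(-14821, -1)), Mul(8065, Pow(-11177, -1))) = Add(Mul(Mul(-48, 24), Rational(-1, 14821)), Mul(8065, Rational(-1, 11177))) = Add(Mul(-1152, Rational(-1, 14821)), Rational(-8065, 11177)) = Add(Rational(1152, 14821), Rational(-8065, 11177)) = Rational(-106655461, 165654317)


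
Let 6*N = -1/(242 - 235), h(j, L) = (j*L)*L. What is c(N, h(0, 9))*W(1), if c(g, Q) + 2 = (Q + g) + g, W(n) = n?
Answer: -43/21 ≈ -2.0476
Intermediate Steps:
h(j, L) = j*L**2 (h(j, L) = (L*j)*L = j*L**2)
N = -1/42 (N = (-1/(242 - 235))/6 = (-1/7)/6 = (-1*1/7)/6 = (1/6)*(-1/7) = -1/42 ≈ -0.023810)
c(g, Q) = -2 + Q + 2*g (c(g, Q) = -2 + ((Q + g) + g) = -2 + (Q + 2*g) = -2 + Q + 2*g)
c(N, h(0, 9))*W(1) = (-2 + 0*9**2 + 2*(-1/42))*1 = (-2 + 0*81 - 1/21)*1 = (-2 + 0 - 1/21)*1 = -43/21*1 = -43/21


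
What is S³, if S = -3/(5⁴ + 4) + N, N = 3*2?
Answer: 53625283011/248858189 ≈ 215.49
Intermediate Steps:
N = 6
S = 3771/629 (S = -3/(5⁴ + 4) + 6 = -3/(625 + 4) + 6 = -3/629 + 6 = 3771/629 ≈ 5.9952)
S³ = (3771/629)³ = 53625283011/248858189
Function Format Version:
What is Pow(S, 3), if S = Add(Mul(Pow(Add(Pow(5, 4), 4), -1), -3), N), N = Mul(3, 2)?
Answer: Rational(53625283011, 248858189) ≈ 215.49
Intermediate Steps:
N = 6
S = Rational(3771, 629) (S = Add(Mul(Pow(Add(Pow(5, 4), 4), -1), -3), 6) = Add(Mul(Pow(Add(625, 4), -1), -3), 6) = Add(Mul(Pow(629, -1), -3), 6) = Add(Mul(Rational(1, 629), -3), 6) = Add(Rational(-3, 629), 6) = Rational(3771, 629) ≈ 5.9952)
Pow(S, 3) = Pow(Rational(3771, 629), 3) = Rational(53625283011, 248858189)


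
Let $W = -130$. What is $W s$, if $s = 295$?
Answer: $-38350$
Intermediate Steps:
$W s = \left(-130\right) 295 = -38350$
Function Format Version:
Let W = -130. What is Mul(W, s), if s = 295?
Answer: -38350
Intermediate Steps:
Mul(W, s) = Mul(-130, 295) = -38350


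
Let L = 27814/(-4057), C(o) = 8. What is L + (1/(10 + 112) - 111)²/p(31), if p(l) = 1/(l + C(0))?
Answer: 29011146600287/60384388 ≈ 4.8044e+5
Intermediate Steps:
p(l) = 1/(8 + l) (p(l) = 1/(l + 8) = 1/(8 + l))
L = -27814/4057 (L = 27814*(-1/4057) = -27814/4057 ≈ -6.8558)
L + (1/(10 + 112) - 111)²/p(31) = -27814/4057 + (1/(10 + 112) - 111)²/(1/(8 + 31)) = -27814/4057 + (1/122 - 111)²/(1/39) = -27814/4057 + (-13541/122)²*39 = -27814/4057 + (183358681/14884)*39 = -27814/4057 + 7150988559/14884 = 29011146600287/60384388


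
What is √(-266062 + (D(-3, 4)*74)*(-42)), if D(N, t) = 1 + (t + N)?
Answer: I*√272278 ≈ 521.8*I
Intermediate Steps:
D(N, t) = 1 + N + t (D(N, t) = 1 + (N + t) = 1 + N + t)
√(-266062 + (D(-3, 4)*74)*(-42)) = √(-266062 + ((1 - 3 + 4)*74)*(-42)) = √(-266062 + (2*74)*(-42)) = √(-266062 + 148*(-42)) = √(-266062 - 6216) = √(-272278) = I*√272278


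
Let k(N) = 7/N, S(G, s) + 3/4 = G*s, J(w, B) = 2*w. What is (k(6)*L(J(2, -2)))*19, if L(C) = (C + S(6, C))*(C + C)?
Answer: 14497/3 ≈ 4832.3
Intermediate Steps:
S(G, s) = -3/4 + G*s
L(C) = 2*C*(-3/4 + 7*C) (L(C) = (C + (-3/4 + 6*C))*(C + C) = (-3/4 + 7*C)*(2*C) = 2*C*(-3/4 + 7*C))
(k(6)*L(J(2, -2)))*19 = ((7/6)*((2*2)*(-3 + 28*(2*2))/2))*19 = ((7*(1/6))*((1/2)*4*(-3 + 28*4)))*19 = (7*((1/2)*4*(-3 + 112))/6)*19 = (7*((1/2)*4*109)/6)*19 = ((7/6)*218)*19 = (763/3)*19 = 14497/3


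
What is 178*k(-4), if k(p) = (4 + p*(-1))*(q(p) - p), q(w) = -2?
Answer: 2848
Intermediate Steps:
k(p) = (-2 - p)*(4 - p) (k(p) = (4 + p*(-1))*(-2 - p) = (4 - p)*(-2 - p) = (-2 - p)*(4 - p))
178*k(-4) = 178*(-8 + (-4)² - 2*(-4)) = 178*(-8 + 16 + 8) = 178*16 = 2848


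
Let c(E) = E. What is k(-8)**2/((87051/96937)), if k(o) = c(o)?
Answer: 6203968/87051 ≈ 71.268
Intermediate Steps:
k(o) = o
k(-8)**2/((87051/96937)) = (-8)**2/((87051/96937)) = 64/((87051*(1/96937))) = 64/(87051/96937) = 64*(96937/87051) = 6203968/87051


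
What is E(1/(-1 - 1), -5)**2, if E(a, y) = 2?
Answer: 4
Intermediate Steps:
E(1/(-1 - 1), -5)**2 = 2**2 = 4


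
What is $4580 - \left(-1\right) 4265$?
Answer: $8845$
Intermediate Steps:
$4580 - \left(-1\right) 4265 = 4580 - -4265 = 4580 + 4265 = 8845$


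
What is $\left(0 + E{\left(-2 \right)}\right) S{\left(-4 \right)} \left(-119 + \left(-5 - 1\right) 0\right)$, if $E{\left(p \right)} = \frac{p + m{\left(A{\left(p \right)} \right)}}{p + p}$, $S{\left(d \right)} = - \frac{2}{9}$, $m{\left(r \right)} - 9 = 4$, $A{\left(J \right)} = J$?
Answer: $- \frac{1309}{18} \approx -72.722$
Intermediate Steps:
$m{\left(r \right)} = 13$ ($m{\left(r \right)} = 9 + 4 = 13$)
$S{\left(d \right)} = - \frac{2}{9}$ ($S{\left(d \right)} = \left(-2\right) \frac{1}{9} = - \frac{2}{9}$)
$E{\left(p \right)} = \frac{13 + p}{2 p}$ ($E{\left(p \right)} = \frac{p + 13}{p + p} = \frac{13 + p}{2 p}$)
$\left(0 + E{\left(-2 \right)}\right) S{\left(-4 \right)} \left(-119 + \left(-5 - 1\right) 0\right) = \left(0 + \frac{13 - 2}{2 \left(-2\right)}\right) \left(- \frac{2}{9}\right) \left(-119 + \left(-5 - 1\right) 0\right) = \left(0 + \frac{1}{2} \left(- \frac{1}{2}\right) 11\right) \left(- \frac{2}{9}\right) \left(-119 - 0\right) = \left(0 - \frac{11}{4}\right) \left(- \frac{2}{9}\right) \left(-119 + 0\right) = \left(- \frac{11}{4}\right) \left(- \frac{2}{9}\right) \left(-119\right) = \frac{11}{18} \left(-119\right) = - \frac{1309}{18}$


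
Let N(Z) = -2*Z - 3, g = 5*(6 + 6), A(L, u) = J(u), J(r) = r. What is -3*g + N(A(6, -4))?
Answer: -175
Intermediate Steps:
A(L, u) = u
g = 60 (g = 5*12 = 60)
N(Z) = -3 - 2*Z
-3*g + N(A(6, -4)) = -3*60 + (-3 - 2*(-4)) = -180 + (-3 + 8) = -180 + 5 = -175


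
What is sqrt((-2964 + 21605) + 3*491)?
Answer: sqrt(20114) ≈ 141.82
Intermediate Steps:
sqrt((-2964 + 21605) + 3*491) = sqrt(18641 + 1473) = sqrt(20114)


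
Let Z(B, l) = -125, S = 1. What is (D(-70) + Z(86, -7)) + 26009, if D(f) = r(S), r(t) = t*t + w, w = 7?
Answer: 25892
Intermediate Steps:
r(t) = 7 + t² (r(t) = t*t + 7 = t² + 7 = 7 + t²)
D(f) = 8 (D(f) = 7 + 1² = 7 + 1 = 8)
(D(-70) + Z(86, -7)) + 26009 = (8 - 125) + 26009 = -117 + 26009 = 25892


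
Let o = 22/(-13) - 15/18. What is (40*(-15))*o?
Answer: 19700/13 ≈ 1515.4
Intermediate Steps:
o = -197/78 (o = 22*(-1/13) - 15*1/18 = -22/13 - ⅚ = -197/78 ≈ -2.5256)
(40*(-15))*o = (40*(-15))*(-197/78) = -600*(-197/78) = 19700/13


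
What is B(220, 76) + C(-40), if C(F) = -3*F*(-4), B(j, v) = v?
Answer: -404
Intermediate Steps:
C(F) = 12*F
B(220, 76) + C(-40) = 76 + 12*(-40) = 76 - 480 = -404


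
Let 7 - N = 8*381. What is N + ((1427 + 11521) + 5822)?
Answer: 15729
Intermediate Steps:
N = -3041 (N = 7 - 8*381 = 7 - 1*3048 = 7 - 3048 = -3041)
N + ((1427 + 11521) + 5822) = -3041 + ((1427 + 11521) + 5822) = -3041 + (12948 + 5822) = -3041 + 18770 = 15729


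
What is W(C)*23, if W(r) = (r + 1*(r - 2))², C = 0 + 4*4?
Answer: 20700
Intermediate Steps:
C = 16 (C = 0 + 16 = 16)
W(r) = (-2 + 2*r)² (W(r) = (r + 1*(-2 + r))² = (r + (-2 + r))² = (-2 + 2*r)²)
W(C)*23 = (4*(-1 + 16)²)*23 = (4*15²)*23 = (4*225)*23 = 900*23 = 20700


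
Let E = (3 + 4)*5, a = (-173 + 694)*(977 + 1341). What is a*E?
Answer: 42268730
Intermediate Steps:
a = 1207678 (a = 521*2318 = 1207678)
E = 35 (E = 7*5 = 35)
a*E = 1207678*35 = 42268730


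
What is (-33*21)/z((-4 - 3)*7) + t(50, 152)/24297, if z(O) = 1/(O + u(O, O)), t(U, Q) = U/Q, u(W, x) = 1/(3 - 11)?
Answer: 125728009457/3693144 ≈ 34044.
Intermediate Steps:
u(W, x) = -1/8 (u(W, x) = 1/(-8) = -1/8)
z(O) = 1/(-1/8 + O) (z(O) = 1/(O - 1/8) = 1/(-1/8 + O))
(-33*21)/z((-4 - 3)*7) + t(50, 152)/24297 = (-33*21)/((8/(-1 + 8*((-4 - 3)*7)))) + (50/152)/24297 = -693/(8/(-1 + 8*(-7*7))) + (50*(1/152))*(1/24297) = -693/(8/(-1 + 8*(-49))) + (25/76)*(1/24297) = -693/(8/(-1 - 392)) + 25/1846572 = -693/(8/(-393)) + 25/1846572 = -693/(8*(-1/393)) + 25/1846572 = -693/(-8/393) + 25/1846572 = -693*(-393/8) + 25/1846572 = 272349/8 + 25/1846572 = 125728009457/3693144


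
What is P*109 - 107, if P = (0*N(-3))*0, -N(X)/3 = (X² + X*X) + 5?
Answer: -107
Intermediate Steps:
N(X) = -15 - 6*X² (N(X) = -3*((X² + X*X) + 5) = -3*((X² + X²) + 5) = -3*(2*X² + 5) = -3*(5 + 2*X²) = -15 - 6*X²)
P = 0 (P = (0*(-15 - 6*(-3)²))*0 = (0*(-15 - 6*9))*0 = (0*(-15 - 54))*0 = (0*(-69))*0 = 0*0 = 0)
P*109 - 107 = 0*109 - 107 = 0 - 107 = -107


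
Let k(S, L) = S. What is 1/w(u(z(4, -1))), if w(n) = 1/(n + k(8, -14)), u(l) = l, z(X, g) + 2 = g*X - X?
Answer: -2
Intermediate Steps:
z(X, g) = -2 - X + X*g (z(X, g) = -2 + (g*X - X) = -2 + (X*g - X) = -2 + (-X + X*g) = -2 - X + X*g)
w(n) = 1/(8 + n) (w(n) = 1/(n + 8) = 1/(8 + n))
1/w(u(z(4, -1))) = 1/(1/(8 + (-2 - 1*4 + 4*(-1)))) = 1/(1/(8 + (-2 - 4 - 4))) = 1/(1/(8 - 10)) = 1/(1/(-2)) = 1/(-1/2) = -2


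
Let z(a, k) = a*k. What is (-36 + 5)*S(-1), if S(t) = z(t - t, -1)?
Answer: 0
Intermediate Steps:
S(t) = 0 (S(t) = (t - t)*(-1) = 0*(-1) = 0)
(-36 + 5)*S(-1) = (-36 + 5)*0 = -31*0 = 0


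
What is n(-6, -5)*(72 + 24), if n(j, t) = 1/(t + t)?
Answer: -48/5 ≈ -9.6000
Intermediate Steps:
n(j, t) = 1/(2*t)
n(-6, -5)*(72 + 24) = ((1/2)/(-5))*(72 + 24) = ((1/2)*(-1/5))*96 = -1/10*96 = -48/5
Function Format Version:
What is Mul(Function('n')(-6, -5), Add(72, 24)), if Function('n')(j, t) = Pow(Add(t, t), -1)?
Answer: Rational(-48, 5) ≈ -9.6000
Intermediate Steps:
Function('n')(j, t) = Mul(Rational(1, 2), Pow(t, -1)) (Function('n')(j, t) = Pow(Mul(2, t), -1) = Mul(Rational(1, 2), Pow(t, -1)))
Mul(Function('n')(-6, -5), Add(72, 24)) = Mul(Mul(Rational(1, 2), Pow(-5, -1)), Add(72, 24)) = Mul(Mul(Rational(1, 2), Rational(-1, 5)), 96) = Mul(Rational(-1, 10), 96) = Rational(-48, 5)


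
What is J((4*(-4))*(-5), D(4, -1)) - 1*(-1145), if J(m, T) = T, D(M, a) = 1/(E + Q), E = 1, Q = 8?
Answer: 10306/9 ≈ 1145.1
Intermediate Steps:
D(M, a) = ⅑ (D(M, a) = 1/(1 + 8) = 1/9 = ⅑)
J((4*(-4))*(-5), D(4, -1)) - 1*(-1145) = ⅑ - 1*(-1145) = ⅑ + 1145 = 10306/9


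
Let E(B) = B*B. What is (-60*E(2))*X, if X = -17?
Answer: 4080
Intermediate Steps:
E(B) = B²
(-60*E(2))*X = -60*2²*(-17) = -60*4*(-17) = -240*(-17) = 4080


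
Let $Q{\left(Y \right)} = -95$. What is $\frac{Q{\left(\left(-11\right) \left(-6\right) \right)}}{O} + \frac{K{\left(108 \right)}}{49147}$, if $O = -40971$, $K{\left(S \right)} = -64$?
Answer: $\frac{292403}{287657391} \approx 0.0010165$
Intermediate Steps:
$\frac{Q{\left(\left(-11\right) \left(-6\right) \right)}}{O} + \frac{K{\left(108 \right)}}{49147} = - \frac{95}{-40971} - \frac{64}{49147} = \left(-95\right) \left(- \frac{1}{40971}\right) - \frac{64}{49147} = \frac{95}{40971} - \frac{64}{49147} = \frac{292403}{287657391}$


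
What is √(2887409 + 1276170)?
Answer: 7*√84971 ≈ 2040.5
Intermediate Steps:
√(2887409 + 1276170) = √4163579 = 7*√84971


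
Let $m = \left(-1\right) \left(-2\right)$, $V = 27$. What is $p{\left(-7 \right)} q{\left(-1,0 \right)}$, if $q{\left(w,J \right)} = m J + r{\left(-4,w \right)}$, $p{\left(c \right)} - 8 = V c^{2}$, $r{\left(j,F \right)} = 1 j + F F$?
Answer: $-3993$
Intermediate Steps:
$r{\left(j,F \right)} = j + F^{2}$
$m = 2$
$p{\left(c \right)} = 8 + 27 c^{2}$
$q{\left(w,J \right)} = -4 + w^{2} + 2 J$ ($q{\left(w,J \right)} = 2 J + \left(-4 + w^{2}\right) = -4 + w^{2} + 2 J$)
$p{\left(-7 \right)} q{\left(-1,0 \right)} = \left(8 + 27 \left(-7\right)^{2}\right) \left(-4 + \left(-1\right)^{2} + 2 \cdot 0\right) = \left(8 + 27 \cdot 49\right) \left(-4 + 1 + 0\right) = \left(8 + 1323\right) \left(-3\right) = 1331 \left(-3\right) = -3993$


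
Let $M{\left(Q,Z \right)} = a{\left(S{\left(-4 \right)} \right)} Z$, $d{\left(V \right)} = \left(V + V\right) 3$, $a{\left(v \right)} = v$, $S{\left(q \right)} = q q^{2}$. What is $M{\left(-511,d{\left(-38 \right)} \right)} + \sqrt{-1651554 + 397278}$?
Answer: $14592 + 6 i \sqrt{34841} \approx 14592.0 + 1119.9 i$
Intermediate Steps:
$S{\left(q \right)} = q^{3}$
$d{\left(V \right)} = 6 V$ ($d{\left(V \right)} = 2 V 3 = 6 V$)
$M{\left(Q,Z \right)} = - 64 Z$ ($M{\left(Q,Z \right)} = \left(-4\right)^{3} Z = - 64 Z$)
$M{\left(-511,d{\left(-38 \right)} \right)} + \sqrt{-1651554 + 397278} = - 64 \cdot 6 \left(-38\right) + \sqrt{-1651554 + 397278} = \left(-64\right) \left(-228\right) + \sqrt{-1254276} = 14592 + 6 i \sqrt{34841}$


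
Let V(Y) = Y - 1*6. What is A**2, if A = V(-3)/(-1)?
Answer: 81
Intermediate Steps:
V(Y) = -6 + Y (V(Y) = Y - 6 = -6 + Y)
A = 9 (A = (-6 - 3)/(-1) = -9*(-1) = 9)
A**2 = 9**2 = 81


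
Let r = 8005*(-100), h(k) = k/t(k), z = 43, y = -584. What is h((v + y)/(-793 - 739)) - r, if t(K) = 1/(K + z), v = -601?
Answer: 1878872179285/2347024 ≈ 8.0053e+5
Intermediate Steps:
t(K) = 1/(43 + K) (t(K) = 1/(K + 43) = 1/(43 + K))
h(k) = k*(43 + k) (h(k) = k/(1/(43 + k)) = k*(43 + k))
r = -800500
h((v + y)/(-793 - 739)) - r = ((-601 - 584)/(-793 - 739))*(43 + (-601 - 584)/(-793 - 739)) - 1*(-800500) = (-1185/(-1532))*(43 - 1185/(-1532)) + 800500 = (-1185*(-1/1532))*(43 - 1185*(-1/1532)) + 800500 = 1185*(43 + 1185/1532)/1532 + 800500 = (1185/1532)*(67061/1532) + 800500 = 79467285/2347024 + 800500 = 1878872179285/2347024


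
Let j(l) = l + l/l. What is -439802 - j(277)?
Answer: -440080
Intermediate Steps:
j(l) = 1 + l (j(l) = l + 1 = 1 + l)
-439802 - j(277) = -439802 - (1 + 277) = -439802 - 1*278 = -439802 - 278 = -440080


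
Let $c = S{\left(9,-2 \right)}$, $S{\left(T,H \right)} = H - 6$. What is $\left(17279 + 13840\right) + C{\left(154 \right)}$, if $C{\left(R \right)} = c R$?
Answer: $29887$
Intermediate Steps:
$S{\left(T,H \right)} = -6 + H$
$c = -8$ ($c = -6 - 2 = -8$)
$C{\left(R \right)} = - 8 R$
$\left(17279 + 13840\right) + C{\left(154 \right)} = \left(17279 + 13840\right) - 1232 = 31119 - 1232 = 29887$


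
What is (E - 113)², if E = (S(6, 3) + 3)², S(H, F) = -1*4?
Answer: 12544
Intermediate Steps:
S(H, F) = -4
E = 1 (E = (-4 + 3)² = (-1)² = 1)
(E - 113)² = (1 - 113)² = (-112)² = 12544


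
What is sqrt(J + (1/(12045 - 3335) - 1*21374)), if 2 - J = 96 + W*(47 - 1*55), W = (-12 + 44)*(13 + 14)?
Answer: I*sqrt(1104277830890)/8710 ≈ 120.65*I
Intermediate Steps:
W = 864 (W = 32*27 = 864)
J = 6818 (J = 2 - (96 + 864*(47 - 1*55)) = 2 - (96 + 864*(47 - 55)) = 2 - (96 + 864*(-8)) = 2 - (96 - 6912) = 2 - 1*(-6816) = 2 + 6816 = 6818)
sqrt(J + (1/(12045 - 3335) - 1*21374)) = sqrt(6818 + (1/(12045 - 3335) - 1*21374)) = sqrt(6818 + (1/8710 - 21374)) = sqrt(6818 - 186167539/8710) = sqrt(-126782759/8710) = I*sqrt(1104277830890)/8710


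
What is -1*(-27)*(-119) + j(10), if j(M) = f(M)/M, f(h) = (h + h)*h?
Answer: -3193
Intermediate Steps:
f(h) = 2*h² (f(h) = (2*h)*h = 2*h²)
j(M) = 2*M (j(M) = (2*M²)/M = 2*M)
-1*(-27)*(-119) + j(10) = -1*(-27)*(-119) + 2*10 = 27*(-119) + 20 = -3213 + 20 = -3193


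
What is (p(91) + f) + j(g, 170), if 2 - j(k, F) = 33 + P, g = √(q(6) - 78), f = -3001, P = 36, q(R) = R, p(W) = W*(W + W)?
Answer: 13494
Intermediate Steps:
p(W) = 2*W² (p(W) = W*(2*W) = 2*W²)
g = 6*I*√2 (g = √(6 - 78) = √(-72) = 6*I*√2 ≈ 8.4853*I)
j(k, F) = -67 (j(k, F) = 2 - (33 + 36) = 2 - 1*69 = 2 - 69 = -67)
(p(91) + f) + j(g, 170) = (2*91² - 3001) - 67 = (2*8281 - 3001) - 67 = (16562 - 3001) - 67 = 13561 - 67 = 13494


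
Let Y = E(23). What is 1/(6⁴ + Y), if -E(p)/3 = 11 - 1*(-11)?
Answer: 1/1230 ≈ 0.00081301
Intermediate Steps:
E(p) = -66 (E(p) = -3*(11 - 1*(-11)) = -3*(11 + 11) = -3*22 = -66)
Y = -66
1/(6⁴ + Y) = 1/(6⁴ - 66) = 1/(1296 - 66) = 1/1230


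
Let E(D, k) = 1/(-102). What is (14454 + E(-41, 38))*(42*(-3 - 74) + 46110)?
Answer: 10535397822/17 ≈ 6.1973e+8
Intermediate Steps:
E(D, k) = -1/102
(14454 + E(-41, 38))*(42*(-3 - 74) + 46110) = (14454 - 1/102)*(42*(-3 - 74) + 46110) = 1474307*(42*(-77) + 46110)/102 = 1474307*(-3234 + 46110)/102 = (1474307/102)*42876 = 10535397822/17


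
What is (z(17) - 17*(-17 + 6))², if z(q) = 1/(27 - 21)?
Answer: 1261129/36 ≈ 35031.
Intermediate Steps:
z(q) = ⅙ (z(q) = 1/6 = ⅙)
(z(17) - 17*(-17 + 6))² = (⅙ - 17*(-17 + 6))² = (⅙ - 17*(-11))² = (⅙ - 1*(-187))² = (⅙ + 187)² = (1123/6)² = 1261129/36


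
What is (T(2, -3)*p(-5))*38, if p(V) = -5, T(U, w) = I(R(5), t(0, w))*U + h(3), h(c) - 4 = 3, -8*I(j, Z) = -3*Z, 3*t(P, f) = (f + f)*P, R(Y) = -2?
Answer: -1330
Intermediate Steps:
t(P, f) = 2*P*f/3 (t(P, f) = ((f + f)*P)/3 = ((2*f)*P)/3 = (2*P*f)/3 = 2*P*f/3)
I(j, Z) = 3*Z/8 (I(j, Z) = -(-3)*Z/8 = 3*Z/8)
h(c) = 7 (h(c) = 4 + 3 = 7)
T(U, w) = 7 (T(U, w) = (3*((⅔)*0*w)/8)*U + 7 = ((3/8)*0)*U + 7 = 0*U + 7 = 0 + 7 = 7)
(T(2, -3)*p(-5))*38 = (7*(-5))*38 = -35*38 = -1330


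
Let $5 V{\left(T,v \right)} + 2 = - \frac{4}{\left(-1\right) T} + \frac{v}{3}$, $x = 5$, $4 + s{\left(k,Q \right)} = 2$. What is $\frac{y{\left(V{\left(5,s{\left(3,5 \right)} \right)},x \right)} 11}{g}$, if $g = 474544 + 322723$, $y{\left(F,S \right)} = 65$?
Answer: $\frac{715}{797267} \approx 0.00089681$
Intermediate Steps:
$s{\left(k,Q \right)} = -2$ ($s{\left(k,Q \right)} = -4 + 2 = -2$)
$V{\left(T,v \right)} = - \frac{2}{5} + \frac{v}{15} + \frac{4}{5 T}$ ($V{\left(T,v \right)} = - \frac{2}{5} + \frac{- \frac{4}{\left(-1\right) T} + \frac{v}{3}}{5} = - \frac{2}{5} + \frac{- 4 \left(- \frac{1}{T}\right) + v \frac{1}{3}}{5} = - \frac{2}{5} + \frac{\frac{4}{T} + \frac{v}{3}}{5} = - \frac{2}{5} + \left(\frac{v}{15} + \frac{4}{5 T}\right) = - \frac{2}{5} + \frac{v}{15} + \frac{4}{5 T}$)
$g = 797267$
$\frac{y{\left(V{\left(5,s{\left(3,5 \right)} \right)},x \right)} 11}{g} = \frac{65 \cdot 11}{797267} = 715 \cdot \frac{1}{797267} = \frac{715}{797267}$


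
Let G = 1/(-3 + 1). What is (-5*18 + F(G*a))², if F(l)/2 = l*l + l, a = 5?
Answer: 27225/4 ≈ 6806.3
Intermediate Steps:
G = -½ (G = 1/(-2) = -½ ≈ -0.50000)
F(l) = 2*l + 2*l² (F(l) = 2*(l*l + l) = 2*(l² + l) = 2*(l + l²) = 2*l + 2*l²)
(-5*18 + F(G*a))² = (-5*18 + 2*(-½*5)*(1 - ½*5))² = (-90 + 2*(-5/2)*(1 - 5/2))² = (-90 + 2*(-5/2)*(-3/2))² = (-90 + 15/2)² = (-165/2)² = 27225/4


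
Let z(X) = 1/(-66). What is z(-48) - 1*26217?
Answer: -1730323/66 ≈ -26217.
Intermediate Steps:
z(X) = -1/66
z(-48) - 1*26217 = -1/66 - 1*26217 = -1/66 - 26217 = -1730323/66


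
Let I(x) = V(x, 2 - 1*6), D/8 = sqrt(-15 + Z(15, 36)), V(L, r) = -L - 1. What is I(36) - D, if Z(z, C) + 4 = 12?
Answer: -37 - 8*I*sqrt(7) ≈ -37.0 - 21.166*I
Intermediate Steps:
Z(z, C) = 8 (Z(z, C) = -4 + 12 = 8)
V(L, r) = -1 - L
D = 8*I*sqrt(7) (D = 8*sqrt(-15 + 8) = 8*sqrt(-7) = 8*(I*sqrt(7)) = 8*I*sqrt(7) ≈ 21.166*I)
I(x) = -1 - x
I(36) - D = (-1 - 1*36) - 8*I*sqrt(7) = (-1 - 36) - 8*I*sqrt(7) = -37 - 8*I*sqrt(7)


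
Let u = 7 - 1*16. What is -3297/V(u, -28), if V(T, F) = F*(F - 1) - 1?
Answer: -3297/811 ≈ -4.0654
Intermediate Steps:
u = -9 (u = 7 - 16 = -9)
V(T, F) = -1 + F*(-1 + F) (V(T, F) = F*(-1 + F) - 1 = -1 + F*(-1 + F))
-3297/V(u, -28) = -3297/(-1 + (-28)**2 - 1*(-28)) = -3297/(-1 + 784 + 28) = -3297/811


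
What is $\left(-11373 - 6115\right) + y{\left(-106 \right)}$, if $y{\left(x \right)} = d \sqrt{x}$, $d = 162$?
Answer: $-17488 + 162 i \sqrt{106} \approx -17488.0 + 1667.9 i$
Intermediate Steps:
$y{\left(x \right)} = 162 \sqrt{x}$
$\left(-11373 - 6115\right) + y{\left(-106 \right)} = \left(-11373 - 6115\right) + 162 \sqrt{-106} = -17488 + 162 i \sqrt{106}$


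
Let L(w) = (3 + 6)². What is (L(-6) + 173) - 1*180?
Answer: 74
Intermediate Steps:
L(w) = 81 (L(w) = 9² = 81)
(L(-6) + 173) - 1*180 = (81 + 173) - 1*180 = 254 - 180 = 74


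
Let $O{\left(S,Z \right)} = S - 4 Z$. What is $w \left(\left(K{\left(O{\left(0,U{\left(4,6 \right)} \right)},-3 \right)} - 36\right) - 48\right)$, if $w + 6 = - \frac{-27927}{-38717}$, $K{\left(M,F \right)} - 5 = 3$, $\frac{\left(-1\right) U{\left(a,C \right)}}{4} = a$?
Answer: $\frac{19777404}{38717} \approx 510.82$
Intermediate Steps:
$U{\left(a,C \right)} = - 4 a$
$K{\left(M,F \right)} = 8$ ($K{\left(M,F \right)} = 5 + 3 = 8$)
$w = - \frac{260229}{38717}$ ($w = -6 - - \frac{27927}{-38717} = -6 - \left(-27927\right) \left(- \frac{1}{38717}\right) = -6 - \frac{27927}{38717} = - \frac{260229}{38717} \approx -6.7213$)
$w \left(\left(K{\left(O{\left(0,U{\left(4,6 \right)} \right)},-3 \right)} - 36\right) - 48\right) = - \frac{260229 \left(\left(8 - 36\right) - 48\right)}{38717} = - \frac{260229 \left(-28 - 48\right)}{38717} = \left(- \frac{260229}{38717}\right) \left(-76\right) = \frac{19777404}{38717}$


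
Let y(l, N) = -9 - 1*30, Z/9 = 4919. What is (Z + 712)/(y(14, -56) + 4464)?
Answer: 44983/4425 ≈ 10.166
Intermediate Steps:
Z = 44271 (Z = 9*4919 = 44271)
y(l, N) = -39 (y(l, N) = -9 - 30 = -39)
(Z + 712)/(y(14, -56) + 4464) = (44271 + 712)/(-39 + 4464) = 44983/4425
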